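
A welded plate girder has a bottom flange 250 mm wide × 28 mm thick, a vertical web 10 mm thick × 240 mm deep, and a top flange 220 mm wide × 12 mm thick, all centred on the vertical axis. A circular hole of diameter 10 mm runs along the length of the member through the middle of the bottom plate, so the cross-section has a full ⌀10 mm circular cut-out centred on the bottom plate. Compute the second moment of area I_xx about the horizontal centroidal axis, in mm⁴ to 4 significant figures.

I_xx ≈ 1.486 × 10⁸ mm⁴

Decompose the section into non-overlapping parts with the origin at the bottom-left of its bounding rectangle.
Bottom plate: 250 × 28, A = 7 000 mm², y = 14 mm, Ī = 457 333 mm⁴.
Web plate: 10 × 240, A = 2 400 mm², y = 148 mm, Ī = 11 520 000 mm⁴.
Top plate: 220 × 12, A = 2 640 mm², y = 274 mm, Ī = 31 680 mm⁴.
Hole (subtracted): ⌀10, A = 78.5398 mm², y = 14 mm, Ī = 490.874 mm⁴.
Centroid: ȳ = ΣA·y / ΣA = 98.2706 mm.
Transfer each piece to the horizontal centroidal axis using Ī + A·d² with d = y − 98.2706:
  bottom plate: d = -84.2706 mm → contributes +50 168 128 mm⁴
  web plate: d = 49.7294 mm → contributes +17 455 220 mm⁴
  top plate: d = 175.729 mm → contributes +81 557 006 mm⁴
  hole: d = -84.2706 mm → contributes −558 245 mm⁴
Total I = 148 622 109 mm⁴.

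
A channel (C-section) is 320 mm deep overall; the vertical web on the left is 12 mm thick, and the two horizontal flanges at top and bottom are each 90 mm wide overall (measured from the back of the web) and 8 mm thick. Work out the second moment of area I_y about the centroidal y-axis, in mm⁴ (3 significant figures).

Treat the section as a set of non-overlapping primitives; coordinates are from the bounding-box lower-left.
Web: 12 × 320, A = 3 840 mm², x = 6 mm, Ī = 46 080 mm⁴.
Top flange (beyond web): 78 × 8, A = 624 mm², x = 51 mm, Ī = 316 368 mm⁴.
Bottom flange (beyond web): 78 × 8, A = 624 mm², x = 51 mm, Ī = 316 368 mm⁴.
Centroid: x̄ = ΣA·x / ΣA = 17.038 mm.
Transfer each piece to the centroidal y-axis using Ī + A·d² with d = x − 17.038:
  web: d = -11.038 mm → contributes +513 913 mm⁴
  top flange (beyond web): d = 33.962 mm → contributes +1 036 112 mm⁴
  bottom flange (beyond web): d = 33.962 mm → contributes +1 036 112 mm⁴
Total I = 2 586 137 mm⁴.

I_y ≈ 2.59 × 10⁶ mm⁴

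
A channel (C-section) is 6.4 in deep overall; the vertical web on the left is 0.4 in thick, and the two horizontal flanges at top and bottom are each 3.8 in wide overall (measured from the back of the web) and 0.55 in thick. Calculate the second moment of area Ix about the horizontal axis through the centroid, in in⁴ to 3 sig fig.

Ix ≈ 40.8 in⁴

Treat the section as a set of non-overlapping primitives; coordinates are from the bounding-box lower-left.
Web: 0.4 × 6.4, A = 2.56 in², y = 3.2 in, Ī = 8.7381 in⁴.
Top flange (beyond web): 3.4 × 0.55, A = 1.87 in², y = 6.125 in, Ī = 0.04714 in⁴.
Bottom flange (beyond web): 3.4 × 0.55, A = 1.87 in², y = 0.275 in, Ī = 0.04714 in⁴.
By symmetry the centroid is at mid-height, ȳ = 3.2 in.
Transfer each piece to the horizontal axis through the centroid using Ī + A·d² with d = y − 3.2:
  web: d = 0 in → contributes +8.7381 in⁴
  top flange (beyond web): d = 2.925 in → contributes +16.046 in⁴
  bottom flange (beyond web): d = -2.925 in → contributes +16.046 in⁴
Total I = 40.83 in⁴.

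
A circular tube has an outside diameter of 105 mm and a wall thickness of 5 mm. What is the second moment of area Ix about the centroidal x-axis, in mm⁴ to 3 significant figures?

Ix ≈ 1.97 × 10⁶ mm⁴

Treat the section as a set of non-overlapping primitives; coordinates are from the bounding-box lower-left.
Outer circle: ⌀105, A = 8 659 mm², y = 52.5 mm, Ī = 5 966 602 mm⁴.
Bore (subtracted): ⌀95, A = 7088.2 mm², y = 52.5 mm, Ī = 3 998 198 mm⁴.
By symmetry the centroid is at mid-height, ȳ = 52.5 mm.
All pieces are centred on the centroidal x-axis, so I = ΣĪ (holes subtracted) = 1 968 404 mm⁴.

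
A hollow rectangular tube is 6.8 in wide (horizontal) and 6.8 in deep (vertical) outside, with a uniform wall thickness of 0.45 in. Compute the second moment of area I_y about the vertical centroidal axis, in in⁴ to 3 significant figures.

Break the section into simple shapes (no overlaps), measuring from the bottom-left corner of the bounding box.
Outer rectangle: 6.8 × 6.8, A = 46.24 in², x = 3.4 in, Ī = 178.18 in⁴.
Inner void (subtracted): 5.9 × 5.9, A = 34.81 in², x = 3.4 in, Ī = 100.98 in⁴.
By symmetry the centroid is at mid-width, x̄ = 3.4 in.
All pieces are centred on the vertical centroidal axis, so I = ΣĪ (holes subtracted) = 77.2 in⁴.

I_y ≈ 77.2 in⁴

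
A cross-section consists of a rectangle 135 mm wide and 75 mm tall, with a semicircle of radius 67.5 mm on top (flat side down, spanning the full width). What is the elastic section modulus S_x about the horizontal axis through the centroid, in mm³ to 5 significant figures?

S_x ≈ 3.2693 × 10⁵ mm³

Split into non-overlapping primitives; take the origin at the lower-left of the bounding box.
Rectangular body: 135 × 75, A = 10 125 mm², y = 37.5 mm, Ī = 4 746 094 mm⁴.
Semicircular cap: semicircle r = 67.5, A = 7156.941 mm², y = 103.6479 mm, Ī = 2 278 490 mm⁴.
Centroid: ȳ = ΣA·y / ΣA = 64.89371 mm.
Transfer each piece to the horizontal axis through the centroid using Ī + A·d² with d = y − 64.89371:
  rectangular body: d = -27.39371 mm → contributes +12 344 051 mm⁴
  semicircular cap: d = 38.75418 mm → contributes +13 027 401 mm⁴
Total I = 25 371 452 mm⁴.
Extreme fibre distance c = 77.60629 mm; S = I/c = 326925.2 mm³.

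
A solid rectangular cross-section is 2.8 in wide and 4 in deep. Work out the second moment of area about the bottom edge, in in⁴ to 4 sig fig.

The section: 2.8 × 4, A = 11.2 in², y = 2 in, Ī = 14.9333 in⁴.
Transfer it to a horizontal axis along the bottom face using Ī + A·d² with d = y − 0:
  the section: d = 2 in → contributes +59.7333 in⁴
Total I = 59.7333 in⁴.

I_base ≈ 59.73 in⁴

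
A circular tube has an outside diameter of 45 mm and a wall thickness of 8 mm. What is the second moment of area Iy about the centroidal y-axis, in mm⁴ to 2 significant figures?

Decompose the section into non-overlapping parts with the origin at the bottom-left of its bounding rectangle.
Outer circle: ⌀45, A = 1 590 mm², x = 22.5 mm, Ī = 201 289 mm⁴.
Bore (subtracted): ⌀29, A = 660.5 mm², x = 22.5 mm, Ī = 34 719 mm⁴.
By symmetry the centroid is at mid-width, x̄ = 22.5 mm.
All pieces are centred on the centroidal y-axis, so I = ΣĪ (holes subtracted) = 166 570 mm⁴.

Iy ≈ 1.7 × 10⁵ mm⁴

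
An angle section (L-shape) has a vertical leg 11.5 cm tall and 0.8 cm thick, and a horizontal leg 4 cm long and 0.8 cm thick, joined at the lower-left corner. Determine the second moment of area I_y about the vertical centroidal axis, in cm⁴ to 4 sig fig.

I_y ≈ 10.69 cm⁴

Decompose the section into non-overlapping parts with the origin at the bottom-left of its bounding rectangle.
Vertical leg: 0.8 × 11.5, A = 9.2 cm², x = 0.4 cm, Ī = 0.490667 cm⁴.
Horizontal leg (remainder): 3.2 × 0.8, A = 2.56 cm², x = 2.4 cm, Ī = 2.18453 cm⁴.
Centroid: x̄ = ΣA·x / ΣA = 0.835374 cm.
Transfer each piece to the vertical centroidal axis using Ī + A·d² with d = x − 0.835374:
  vertical leg: d = -0.435374 cm → contributes +2.23453 cm⁴
  horizontal leg (remainder): d = 1.56463 cm → contributes +8.45155 cm⁴
Total I = 10.6861 cm⁴.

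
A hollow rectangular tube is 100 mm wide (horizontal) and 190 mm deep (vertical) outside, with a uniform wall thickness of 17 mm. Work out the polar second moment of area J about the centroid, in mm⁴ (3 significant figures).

Split into non-overlapping primitives; take the origin at the lower-left of the bounding box.
Outer rectangle: 100 × 190, A = 19 000 mm², y = 95 mm, Ī = 57 158 333 mm⁴.
Inner void (subtracted): 66 × 156, A = 10 296 mm², y = 95 mm, Ī = 20 880 288 mm⁴.
By symmetry the centroid is at mid-height, ȳ = 95 mm.
All pieces are centred on the centroidal x-axis, so I = ΣĪ (holes subtracted) = 36 278 045 mm⁴.
Repeating about the centroidal y-axis gives I_y = 12 095 885 mm⁴.
Polar second moment: J = I_x + I_y = 48 373 931 mm⁴.

J ≈ 4.84 × 10⁷ mm⁴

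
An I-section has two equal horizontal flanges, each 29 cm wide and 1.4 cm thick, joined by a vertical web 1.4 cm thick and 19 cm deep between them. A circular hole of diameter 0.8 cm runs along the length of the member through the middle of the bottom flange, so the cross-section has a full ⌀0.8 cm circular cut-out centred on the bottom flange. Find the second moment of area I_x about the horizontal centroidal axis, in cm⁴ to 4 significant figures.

Decompose the section into non-overlapping parts with the origin at the bottom-left of its bounding rectangle.
Bottom flange: 29 × 1.4, A = 40.6 cm², y = 0.7 cm, Ī = 6.63133 cm⁴.
Web: 1.4 × 19, A = 26.6 cm², y = 10.9 cm, Ī = 800.217 cm⁴.
Top flange: 29 × 1.4, A = 40.6 cm², y = 21.1 cm, Ī = 6.63133 cm⁴.
Hole (subtracted): ⌀0.8, A = 0.502655 cm², y = 0.7 cm, Ī = 0.0201062 cm⁴.
Centroid: ȳ = ΣA·y / ΣA = 10.9478 cm.
Transfer each piece to the horizontal centroidal axis using Ī + A·d² with d = y − 10.9478:
  bottom flange: d = -10.2478 cm → contributes +4270.32 cm⁴
  web: d = -0.0477838 cm → contributes +800.277 cm⁴
  top flange: d = 10.1522 cm → contributes +4191.17 cm⁴
  hole: d = -10.2478 cm → contributes −52.8074 cm⁴
Total I = 9208.97 cm⁴.

I_x ≈ 9209 cm⁴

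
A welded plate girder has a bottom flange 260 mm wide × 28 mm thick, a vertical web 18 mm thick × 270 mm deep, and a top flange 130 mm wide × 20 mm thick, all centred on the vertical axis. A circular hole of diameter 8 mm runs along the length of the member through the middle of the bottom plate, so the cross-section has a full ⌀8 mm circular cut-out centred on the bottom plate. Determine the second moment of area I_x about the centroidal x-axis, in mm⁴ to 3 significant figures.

Break the section into simple shapes (no overlaps), measuring from the bottom-left corner of the bounding box.
Bottom plate: 260 × 28, A = 7 280 mm², y = 14 mm, Ī = 475 627 mm⁴.
Web plate: 18 × 270, A = 4 860 mm², y = 163 mm, Ī = 29 524 500 mm⁴.
Top plate: 130 × 20, A = 2 600 mm², y = 308 mm, Ī = 86 667 mm⁴.
Hole (subtracted): ⌀8, A = 50.265 mm², y = 14 mm, Ī = 201.06 mm⁴.
Centroid: ȳ = ΣA·y / ΣA = 115.33 mm.
Transfer each piece to the centroidal x-axis using Ī + A·d² with d = y − 115.33:
  bottom plate: d = -101.33 mm → contributes +75 227 917 mm⁴
  web plate: d = 47.668 mm → contributes +40 567 583 mm⁴
  top plate: d = 192.67 mm → contributes +96 601 170 mm⁴
  hole: d = -101.33 mm → contributes −516 336 mm⁴
Total I = 211 880 335 mm⁴.

I_x ≈ 2.12 × 10⁸ mm⁴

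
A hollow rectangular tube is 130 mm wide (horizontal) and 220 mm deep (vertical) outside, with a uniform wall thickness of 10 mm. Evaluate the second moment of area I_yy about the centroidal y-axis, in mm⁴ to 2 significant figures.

I_yy ≈ 1.8 × 10⁷ mm⁴

Break the section into simple shapes (no overlaps), measuring from the bottom-left corner of the bounding box.
Outer rectangle: 130 × 220, A = 28 600 mm², x = 65 mm, Ī = 40 278 333 mm⁴.
Inner void (subtracted): 110 × 200, A = 22 000 mm², x = 65 mm, Ī = 22 183 333 mm⁴.
By symmetry the centroid is at mid-width, x̄ = 65 mm.
All pieces are centred on the centroidal y-axis, so I = ΣĪ (holes subtracted) = 18 095 000 mm⁴.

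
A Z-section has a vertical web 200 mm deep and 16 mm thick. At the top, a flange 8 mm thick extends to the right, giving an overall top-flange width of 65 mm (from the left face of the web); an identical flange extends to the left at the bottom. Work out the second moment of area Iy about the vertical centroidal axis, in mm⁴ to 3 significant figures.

Iy ≈ 1.05 × 10⁶ mm⁴

Treat the section as a set of non-overlapping primitives; coordinates are from the bounding-box lower-left.
Web: 16 × 200, A = 3 200 mm², x = 57 mm, Ī = 68 267 mm⁴.
Top flange (beyond web): 49 × 8, A = 392 mm², x = 89.5 mm, Ī = 78 433 mm⁴.
Bottom flange (beyond web): 49 × 8, A = 392 mm², x = 24.5 mm, Ī = 78 433 mm⁴.
Centroid: x̄ = ΣA·x / ΣA = 57 mm.
Transfer each piece to the vertical centroidal axis using Ī + A·d² with d = x − 57:
  web: d = 0 mm → contributes +68 267 mm⁴
  top flange (beyond web): d = 32.5 mm → contributes +492 483 mm⁴
  bottom flange (beyond web): d = -32.5 mm → contributes +492 483 mm⁴
Total I = 1 053 232 mm⁴.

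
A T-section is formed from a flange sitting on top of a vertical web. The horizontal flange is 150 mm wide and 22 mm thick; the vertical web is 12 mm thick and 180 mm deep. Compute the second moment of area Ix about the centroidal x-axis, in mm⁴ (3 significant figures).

Ix ≈ 1.93 × 10⁷ mm⁴

Treat the section as a set of non-overlapping primitives; coordinates are from the bounding-box lower-left.
Flange: 150 × 22, A = 3 300 mm², y = 191 mm, Ī = 133 100 mm⁴.
Web: 12 × 180, A = 2 160 mm², y = 90 mm, Ī = 5 832 000 mm⁴.
Centroid: ȳ = ΣA·y / ΣA = 151.04 mm.
Transfer each piece to the centroidal x-axis using Ī + A·d² with d = y − 151.04:
  flange: d = 39.956 mm → contributes +5 401 502 mm⁴
  web: d = -61.044 mm → contributes +13 880 947 mm⁴
Total I = 19 282 449 mm⁴.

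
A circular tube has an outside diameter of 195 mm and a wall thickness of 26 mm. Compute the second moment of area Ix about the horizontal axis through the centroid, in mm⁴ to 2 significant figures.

Split into non-overlapping primitives; take the origin at the lower-left of the bounding box.
Outer circle: ⌀195, A = 29 865 mm², y = 97.5 mm, Ī = 70 975 481 mm⁴.
Bore (subtracted): ⌀143, A = 16 061 mm², y = 97.5 mm, Ī = 20 526 460 mm⁴.
By symmetry the centroid is at mid-height, ȳ = 97.5 mm.
All pieces are centred on the horizontal axis through the centroid, so I = ΣĪ (holes subtracted) = 50 449 021 mm⁴.

Ix ≈ 5.0 × 10⁷ mm⁴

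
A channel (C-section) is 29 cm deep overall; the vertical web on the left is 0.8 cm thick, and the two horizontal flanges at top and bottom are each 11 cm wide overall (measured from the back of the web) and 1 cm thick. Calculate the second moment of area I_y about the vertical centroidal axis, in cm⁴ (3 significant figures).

Treat the section as a set of non-overlapping primitives; coordinates are from the bounding-box lower-left.
Web: 0.8 × 29, A = 23.2 cm², x = 0.4 cm, Ī = 1.2373 cm⁴.
Top flange (beyond web): 10.2 × 1, A = 10.2 cm², x = 5.9 cm, Ī = 88.434 cm⁴.
Bottom flange (beyond web): 10.2 × 1, A = 10.2 cm², x = 5.9 cm, Ī = 88.434 cm⁴.
Centroid: x̄ = ΣA·x / ΣA = 2.9734 cm.
Transfer each piece to the vertical centroidal axis using Ī + A·d² with d = x − 2.9734:
  web: d = -2.5734 cm → contributes +154.88 cm⁴
  top flange (beyond web): d = 2.9266 cm → contributes +175.8 cm⁴
  bottom flange (beyond web): d = 2.9266 cm → contributes +175.8 cm⁴
Total I = 506.47 cm⁴.

I_y ≈ 506 cm⁴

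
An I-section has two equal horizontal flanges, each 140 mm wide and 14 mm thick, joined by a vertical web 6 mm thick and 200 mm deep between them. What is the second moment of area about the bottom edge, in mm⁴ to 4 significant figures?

I_base ≈ 1.155 × 10⁸ mm⁴

Decompose the section into non-overlapping parts with the origin at the bottom-left of its bounding rectangle.
Bottom flange: 140 × 14, A = 1 960 mm², y = 7 mm, Ī = 32013.3 mm⁴.
Web: 6 × 200, A = 1 200 mm², y = 114 mm, Ī = 4 000 000 mm⁴.
Top flange: 140 × 14, A = 1 960 mm², y = 221 mm, Ī = 32013.3 mm⁴.
Transfer each piece to the bottom edge using Ī + A·d² with d = y − 0:
  bottom flange: d = 7 mm → contributes +128 053 mm⁴
  web: d = 114 mm → contributes +19 595 200 mm⁴
  top flange: d = 221 mm → contributes +95 760 373 mm⁴
Total I = 115 483 627 mm⁴.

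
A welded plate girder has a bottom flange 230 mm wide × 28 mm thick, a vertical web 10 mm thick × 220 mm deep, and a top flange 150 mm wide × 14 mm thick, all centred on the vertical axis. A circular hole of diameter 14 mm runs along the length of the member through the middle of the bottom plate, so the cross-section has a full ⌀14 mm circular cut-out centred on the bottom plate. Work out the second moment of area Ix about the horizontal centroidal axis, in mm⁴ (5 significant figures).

Split into non-overlapping primitives; take the origin at the lower-left of the bounding box.
Bottom plate: 230 × 28, A = 6 440 mm², y = 14 mm, Ī = 420746.7 mm⁴.
Web plate: 10 × 220, A = 2 200 mm², y = 138 mm, Ī = 8 873 333 mm⁴.
Top plate: 150 × 14, A = 2 100 mm², y = 255 mm, Ī = 34 300 mm⁴.
Hole (subtracted): ⌀14, A = 153.938 mm², y = 14 mm, Ī = 1885.741 mm⁴.
Centroid: ȳ = ΣA·y / ΣA = 87.57788 mm.
Transfer each piece to the horizontal centroidal axis using Ī + A·d² with d = y − 87.57788:
  bottom plate: d = -73.57788 mm → contributes +35 285 003 mm⁴
  web plate: d = 50.42212 mm → contributes +14 466 592 mm⁴
  top plate: d = 167.4221 mm → contributes +58 897 649 mm⁴
  hole: d = -73.57788 mm → contributes −835260.8 mm⁴
Total I = 107 813 983 mm⁴.

Ix ≈ 1.0781 × 10⁸ mm⁴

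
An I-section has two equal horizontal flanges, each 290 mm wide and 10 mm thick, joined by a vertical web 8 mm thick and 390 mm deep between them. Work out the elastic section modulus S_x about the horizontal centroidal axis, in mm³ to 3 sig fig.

Decompose the section into non-overlapping parts with the origin at the bottom-left of its bounding rectangle.
Bottom flange: 290 × 10, A = 2 900 mm², y = 5 mm, Ī = 24 167 mm⁴.
Web: 8 × 390, A = 3 120 mm², y = 205 mm, Ī = 39 546 000 mm⁴.
Top flange: 290 × 10, A = 2 900 mm², y = 405 mm, Ī = 24 167 mm⁴.
By symmetry the centroid is at mid-height, ȳ = 205 mm.
Transfer each piece to the horizontal centroidal axis using Ī + A·d² with d = y − 205:
  bottom flange: d = -200 mm → contributes +116 024 167 mm⁴
  web: d = 0 mm → contributes +39 546 000 mm⁴
  top flange: d = 200 mm → contributes +116 024 167 mm⁴
Total I = 271 594 333 mm⁴.
Extreme fibre distance c = 205 mm; S = I/c = 1 324 850 mm³.

S_x ≈ 1.32 × 10⁶ mm³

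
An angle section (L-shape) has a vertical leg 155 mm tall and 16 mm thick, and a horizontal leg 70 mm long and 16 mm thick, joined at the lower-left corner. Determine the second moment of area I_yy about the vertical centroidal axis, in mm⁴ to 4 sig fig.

I_yy ≈ 1.048 × 10⁶ mm⁴

Decompose the section into non-overlapping parts with the origin at the bottom-left of its bounding rectangle.
Vertical leg: 16 × 155, A = 2 480 mm², x = 8 mm, Ī = 52906.7 mm⁴.
Horizontal leg (remainder): 54 × 16, A = 864 mm², x = 43 mm, Ī = 209 952 mm⁴.
Centroid: x̄ = ΣA·x / ΣA = 17.0431 mm.
Transfer each piece to the vertical centroidal axis using Ī + A·d² with d = x − 17.0431:
  vertical leg: d = -9.04306 mm → contributes +255 714 mm⁴
  horizontal leg (remainder): d = 25.9569 mm → contributes +792 083 mm⁴
Total I = 1 047 796 mm⁴.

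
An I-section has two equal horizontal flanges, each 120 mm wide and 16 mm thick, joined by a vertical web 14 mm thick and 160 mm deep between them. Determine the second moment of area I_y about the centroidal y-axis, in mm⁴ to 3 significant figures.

Break the section into simple shapes (no overlaps), measuring from the bottom-left corner of the bounding box.
Bottom flange: 120 × 16, A = 1 920 mm², x = 60 mm, Ī = 2 304 000 mm⁴.
Web: 14 × 160, A = 2 240 mm², x = 60 mm, Ī = 36 587 mm⁴.
Top flange: 120 × 16, A = 1 920 mm², x = 60 mm, Ī = 2 304 000 mm⁴.
By symmetry the centroid is at mid-width, x̄ = 60 mm.
All pieces are centred on the centroidal y-axis, so I = ΣĪ = 4 644 587 mm⁴.

I_y ≈ 4.64 × 10⁶ mm⁴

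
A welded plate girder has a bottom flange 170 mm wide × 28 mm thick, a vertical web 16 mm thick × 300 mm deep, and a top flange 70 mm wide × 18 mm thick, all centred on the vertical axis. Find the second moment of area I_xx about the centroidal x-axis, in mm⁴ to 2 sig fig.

I_xx ≈ 1.7 × 10⁸ mm⁴

Split into non-overlapping primitives; take the origin at the lower-left of the bounding box.
Bottom plate: 170 × 28, A = 4 760 mm², y = 14 mm, Ī = 310 987 mm⁴.
Web plate: 16 × 300, A = 4 800 mm², y = 178 mm, Ī = 36 000 000 mm⁴.
Top plate: 70 × 18, A = 1 260 mm², y = 337 mm, Ī = 34 020 mm⁴.
Centroid: ȳ = ΣA·y / ΣA = 124.4 mm.
Transfer each piece to the centroidal x-axis using Ī + A·d² with d = y − 124.4:
  bottom plate: d = -110.4 mm → contributes +58 292 830 mm⁴
  web plate: d = 53.63 mm → contributes +49 806 763 mm⁴
  top plate: d = 212.6 mm → contributes +57 001 690 mm⁴
Total I = 165 101 283 mm⁴.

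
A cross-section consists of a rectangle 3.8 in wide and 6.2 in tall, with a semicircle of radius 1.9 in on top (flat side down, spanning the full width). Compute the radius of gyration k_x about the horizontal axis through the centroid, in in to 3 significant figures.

Break the section into simple shapes (no overlaps), measuring from the bottom-left corner of the bounding box.
Rectangular body: 3.8 × 6.2, A = 23.56 in², y = 3.1 in, Ī = 75.471 in⁴.
Semicircular cap: semicircle r = 1.9, A = 5.6706 in², y = 7.0064 in, Ī = 1.4304 in⁴.
Centroid: ȳ = ΣA·y / ΣA = 3.8578 in.
Transfer each piece to the horizontal axis through the centroid using Ī + A·d² with d = y − 3.8578:
  rectangular body: d = -0.75782 in → contributes +89.001 in⁴
  semicircular cap: d = 3.1486 in → contributes +57.645 in⁴
Total I = 146.65 in⁴.
Radius of gyration: k = √(I/A) = √(146.65 / 29.231) = 2.2398 in.

k_x ≈ 2.24 in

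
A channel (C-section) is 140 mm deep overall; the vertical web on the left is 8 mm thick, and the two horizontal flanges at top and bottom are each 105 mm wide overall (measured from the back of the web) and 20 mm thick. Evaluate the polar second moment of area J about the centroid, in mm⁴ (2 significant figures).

J ≈ 2.1 × 10⁷ mm⁴

Split into non-overlapping primitives; take the origin at the lower-left of the bounding box.
Web: 8 × 140, A = 1 120 mm², y = 70 mm, Ī = 1 829 333 mm⁴.
Top flange (beyond web): 97 × 20, A = 1 940 mm², y = 130 mm, Ī = 64 667 mm⁴.
Bottom flange (beyond web): 97 × 20, A = 1 940 mm², y = 10 mm, Ī = 64 667 mm⁴.
By symmetry the centroid is at mid-height, ȳ = 70 mm.
Transfer each piece to the centroidal x-axis using Ī + A·d² with d = y − 70:
  web: d = 0 mm → contributes +1 829 333 mm⁴
  top flange (beyond web): d = 60 mm → contributes +7 048 667 mm⁴
  bottom flange (beyond web): d = -60 mm → contributes +7 048 667 mm⁴
Total I = 15 926 667 mm⁴.
For the y-axis: x̄ = 44.74 mm.
Repeating about the centroidal y-axis gives I_y = 5 443 729 mm⁴.
Polar second moment: J = I_x + I_y = 21 370 395 mm⁴.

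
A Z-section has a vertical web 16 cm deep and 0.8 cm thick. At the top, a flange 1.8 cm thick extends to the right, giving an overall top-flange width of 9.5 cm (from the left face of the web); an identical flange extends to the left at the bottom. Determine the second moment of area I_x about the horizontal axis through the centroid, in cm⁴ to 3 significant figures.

I_x ≈ 1860 cm⁴

Break the section into simple shapes (no overlaps), measuring from the bottom-left corner of the bounding box.
Web: 0.8 × 16, A = 12.8 cm², y = 8 cm, Ī = 273.07 cm⁴.
Top flange (beyond web): 8.7 × 1.8, A = 15.66 cm², y = 15.1 cm, Ī = 4.2282 cm⁴.
Bottom flange (beyond web): 8.7 × 1.8, A = 15.66 cm², y = 0.9 cm, Ī = 4.2282 cm⁴.
Centroid: ȳ = ΣA·y / ΣA = 8 cm.
Transfer each piece to the horizontal axis through the centroid using Ī + A·d² with d = y − 8:
  web: d = 0 cm → contributes +273.07 cm⁴
  top flange (beyond web): d = 7.1 cm → contributes +793.65 cm⁴
  bottom flange (beyond web): d = -7.1 cm → contributes +793.65 cm⁴
Total I = 1860.4 cm⁴.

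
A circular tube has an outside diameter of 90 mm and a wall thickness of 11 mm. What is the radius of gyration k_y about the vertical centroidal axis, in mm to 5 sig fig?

Treat the section as a set of non-overlapping primitives; coordinates are from the bounding-box lower-left.
Outer circle: ⌀90, A = 6361.725 mm², x = 45 mm, Ī = 3 220 623 mm⁴.
Bore (subtracted): ⌀68, A = 3631.681 mm², x = 45 mm, Ī = 1 049 556 mm⁴.
By symmetry the centroid is at mid-width, x̄ = 45 mm.
All pieces are centred on the vertical centroidal axis, so I = ΣĪ (holes subtracted) = 2 171 068 mm⁴.
Radius of gyration: k = √(I/A) = √(2 171 068 / 2730.044) = 28.20018 mm.

k_y ≈ 28.200 mm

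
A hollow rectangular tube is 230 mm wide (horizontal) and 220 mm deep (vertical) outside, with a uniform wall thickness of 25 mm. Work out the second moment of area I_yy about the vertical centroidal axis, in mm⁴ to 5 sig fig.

Treat the section as a set of non-overlapping primitives; coordinates are from the bounding-box lower-left.
Outer rectangle: 230 × 220, A = 50 600 mm², x = 115 mm, Ī = 223 061 667 mm⁴.
Inner void (subtracted): 180 × 170, A = 30 600 mm², x = 115 mm, Ī = 82 620 000 mm⁴.
By symmetry the centroid is at mid-width, x̄ = 115 mm.
All pieces are centred on the vertical centroidal axis, so I = ΣĪ (holes subtracted) = 140 441 667 mm⁴.

I_yy ≈ 1.4044 × 10⁸ mm⁴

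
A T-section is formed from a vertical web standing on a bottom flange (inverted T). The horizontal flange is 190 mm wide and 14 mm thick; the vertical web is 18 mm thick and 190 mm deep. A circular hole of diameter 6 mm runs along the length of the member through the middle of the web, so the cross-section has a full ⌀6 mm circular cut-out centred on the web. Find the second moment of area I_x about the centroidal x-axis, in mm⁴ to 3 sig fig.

I_x ≈ 2.58 × 10⁷ mm⁴

Treat the section as a set of non-overlapping primitives; coordinates are from the bounding-box lower-left.
Flange: 190 × 14, A = 2 660 mm², y = 7 mm, Ī = 43 447 mm⁴.
Web: 18 × 190, A = 3 420 mm², y = 109 mm, Ī = 10 288 500 mm⁴.
Hole (subtracted): ⌀6, A = 28.274 mm², y = 109 mm, Ī = 63.617 mm⁴.
Centroid: ȳ = ΣA·y / ΣA = 64.167 mm.
Transfer each piece to the centroidal x-axis using Ī + A·d² with d = y − 64.167:
  flange: d = -57.167 mm → contributes +8 736 352 mm⁴
  web: d = 44.833 mm → contributes +17 162 844 mm⁴
  hole: d = 44.833 mm → contributes −56 896 mm⁴
Total I = 25 842 300 mm⁴.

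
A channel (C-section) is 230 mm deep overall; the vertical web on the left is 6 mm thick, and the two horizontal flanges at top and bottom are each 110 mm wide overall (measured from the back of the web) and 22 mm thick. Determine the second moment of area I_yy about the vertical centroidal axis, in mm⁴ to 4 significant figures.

I_yy ≈ 7.336 × 10⁶ mm⁴

Split into non-overlapping primitives; take the origin at the lower-left of the bounding box.
Web: 6 × 230, A = 1 380 mm², x = 3 mm, Ī = 4 140 mm⁴.
Top flange (beyond web): 104 × 22, A = 2 288 mm², x = 58 mm, Ī = 2 062 251 mm⁴.
Bottom flange (beyond web): 104 × 22, A = 2 288 mm², x = 58 mm, Ī = 2 062 251 mm⁴.
Centroid: x̄ = ΣA·x / ΣA = 45.2565 mm.
Transfer each piece to the vertical centroidal axis using Ī + A·d² with d = x − 45.2565:
  web: d = -42.2565 mm → contributes +2 468 290 mm⁴
  top flange (beyond web): d = 12.7435 mm → contributes +2 433 812 mm⁴
  bottom flange (beyond web): d = 12.7435 mm → contributes +2 433 812 mm⁴
Total I = 7 335 913 mm⁴.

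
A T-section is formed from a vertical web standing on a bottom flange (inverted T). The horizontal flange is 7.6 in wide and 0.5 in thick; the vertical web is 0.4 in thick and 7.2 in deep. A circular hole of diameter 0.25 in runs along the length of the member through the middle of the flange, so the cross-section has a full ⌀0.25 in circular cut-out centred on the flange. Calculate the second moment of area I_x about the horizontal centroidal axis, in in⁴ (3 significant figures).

Break the section into simple shapes (no overlaps), measuring from the bottom-left corner of the bounding box.
Flange: 7.6 × 0.5, A = 3.8 in², y = 0.25 in, Ī = 0.079167 in⁴.
Web: 0.4 × 7.2, A = 2.88 in², y = 4.1 in, Ī = 12.442 in⁴.
Hole (subtracted): ⌀0.25, A = 0.049087 in², y = 0.25 in, Ī = 0.00019175 in⁴.
Centroid: ȳ = ΣA·y / ΣA = 1.9222 in.
Transfer each piece to the horizontal centroidal axis using Ī + A·d² with d = y − 1.9222:
  flange: d = -1.6722 in → contributes +10.705 in⁴
  web: d = 2.1778 in → contributes +26.101 in⁴
  hole: d = -1.6722 in → contributes −0.13745 in⁴
Total I = 36.668 in⁴.

I_x ≈ 36.7 in⁴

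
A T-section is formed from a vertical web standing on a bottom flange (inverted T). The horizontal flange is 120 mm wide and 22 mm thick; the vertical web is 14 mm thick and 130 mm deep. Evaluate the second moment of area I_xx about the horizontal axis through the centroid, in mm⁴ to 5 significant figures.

I_xx ≈ 8.8922 × 10⁶ mm⁴

Treat the section as a set of non-overlapping primitives; coordinates are from the bounding-box lower-left.
Flange: 120 × 22, A = 2 640 mm², y = 11 mm, Ī = 106 480 mm⁴.
Web: 14 × 130, A = 1 820 mm², y = 87 mm, Ī = 2 563 167 mm⁴.
Centroid: ȳ = ΣA·y / ΣA = 42.01345 mm.
Transfer each piece to the horizontal axis through the centroid using Ī + A·d² with d = y − 42.01345:
  flange: d = -31.01345 mm → contributes +2 645 722 mm⁴
  web: d = 44.98655 mm → contributes +6 246 463 mm⁴
Total I = 8 892 186 mm⁴.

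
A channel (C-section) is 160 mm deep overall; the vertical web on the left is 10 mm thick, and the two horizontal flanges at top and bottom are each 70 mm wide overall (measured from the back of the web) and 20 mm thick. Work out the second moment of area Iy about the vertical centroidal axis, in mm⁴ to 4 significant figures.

Iy ≈ 1.909 × 10⁶ mm⁴

Treat the section as a set of non-overlapping primitives; coordinates are from the bounding-box lower-left.
Web: 10 × 160, A = 1 600 mm², x = 5 mm, Ī = 13333.3 mm⁴.
Top flange (beyond web): 60 × 20, A = 1 200 mm², x = 40 mm, Ī = 360 000 mm⁴.
Bottom flange (beyond web): 60 × 20, A = 1 200 mm², x = 40 mm, Ī = 360 000 mm⁴.
Centroid: x̄ = ΣA·x / ΣA = 26 mm.
Transfer each piece to the vertical centroidal axis using Ī + A·d² with d = x − 26:
  web: d = -21 mm → contributes +718 933 mm⁴
  top flange (beyond web): d = 14 mm → contributes +595 200 mm⁴
  bottom flange (beyond web): d = 14 mm → contributes +595 200 mm⁴
Total I = 1 909 333 mm⁴.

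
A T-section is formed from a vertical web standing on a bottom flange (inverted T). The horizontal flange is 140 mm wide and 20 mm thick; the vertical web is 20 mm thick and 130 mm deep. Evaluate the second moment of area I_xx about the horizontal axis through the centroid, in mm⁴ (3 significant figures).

Treat the section as a set of non-overlapping primitives; coordinates are from the bounding-box lower-left.
Flange: 140 × 20, A = 2 800 mm², y = 10 mm, Ī = 93 333 mm⁴.
Web: 20 × 130, A = 2 600 mm², y = 85 mm, Ī = 3 661 667 mm⁴.
Centroid: ȳ = ΣA·y / ΣA = 46.111 mm.
Transfer each piece to the horizontal axis through the centroid using Ī + A·d² with d = y − 46.111:
  flange: d = -36.111 mm → contributes +3 744 568 mm⁴
  web: d = 38.889 mm → contributes +7 593 765 mm⁴
Total I = 11 338 333 mm⁴.

I_xx ≈ 1.13 × 10⁷ mm⁴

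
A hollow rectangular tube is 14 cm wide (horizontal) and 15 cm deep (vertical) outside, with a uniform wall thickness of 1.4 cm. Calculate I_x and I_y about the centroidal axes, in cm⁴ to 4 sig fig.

Split into non-overlapping primitives; take the origin at the lower-left of the bounding box.
Outer rectangle: 14 × 15, A = 210 cm², y = 7.5 cm, Ī = 3937.5 cm⁴.
Inner void (subtracted): 11.2 × 12.2, A = 136.64 cm², y = 7.5 cm, Ī = 1694.79 cm⁴.
By symmetry the centroid is at mid-height, ȳ = 7.5 cm.
All pieces are centred on the centroidal x-axis, so I = ΣĪ (holes subtracted) = 2242.71 cm⁴.
Repeating about the centroidal y-axis gives I_y = 2001.66 cm⁴.

I_x ≈ 2243 cm⁴, I_y ≈ 2002 cm⁴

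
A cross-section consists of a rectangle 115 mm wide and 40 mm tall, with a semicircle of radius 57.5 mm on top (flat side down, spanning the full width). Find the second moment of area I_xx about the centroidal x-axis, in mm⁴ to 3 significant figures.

I_xx ≈ 6.62 × 10⁶ mm⁴

Treat the section as a set of non-overlapping primitives; coordinates are from the bounding-box lower-left.
Rectangular body: 115 × 40, A = 4 600 mm², y = 20 mm, Ī = 613 333 mm⁴.
Semicircular cap: semicircle r = 57.5, A = 5193.4 mm², y = 64.404 mm, Ī = 1 199 785 mm⁴.
Centroid: ȳ = ΣA·y / ΣA = 43.547 mm.
Transfer each piece to the centroidal x-axis using Ī + A·d² with d = y − 43.547:
  rectangular body: d = -23.547 mm → contributes +3 163 904 mm⁴
  semicircular cap: d = 20.857 mm → contributes +3 458 907 mm⁴
Total I = 6 622 811 mm⁴.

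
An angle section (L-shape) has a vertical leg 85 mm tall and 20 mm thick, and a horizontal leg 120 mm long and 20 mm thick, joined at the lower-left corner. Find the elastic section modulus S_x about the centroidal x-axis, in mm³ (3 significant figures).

Break the section into simple shapes (no overlaps), measuring from the bottom-left corner of the bounding box.
Vertical leg: 20 × 85, A = 1 700 mm², y = 42.5 mm, Ī = 1 023 542 mm⁴.
Horizontal leg (remainder): 100 × 20, A = 2 000 mm², y = 10 mm, Ī = 66 667 mm⁴.
Centroid: ȳ = ΣA·y / ΣA = 24.932 mm.
Transfer each piece to the centroidal x-axis using Ī + A·d² with d = y − 24.932:
  vertical leg: d = 17.568 mm → contributes +1 548 195 mm⁴
  horizontal leg (remainder): d = -14.932 mm → contributes +512 622 mm⁴
Total I = 2 060 816 mm⁴.
Extreme fibre distance c = 60.068 mm; S = I/c = 34 308 mm³.

S_x ≈ 3.43 × 10⁴ mm³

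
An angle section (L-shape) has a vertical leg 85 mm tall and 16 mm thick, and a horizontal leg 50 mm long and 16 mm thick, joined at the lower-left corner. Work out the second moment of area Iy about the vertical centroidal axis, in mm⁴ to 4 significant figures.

Split into non-overlapping primitives; take the origin at the lower-left of the bounding box.
Vertical leg: 16 × 85, A = 1 360 mm², x = 8 mm, Ī = 29013.3 mm⁴.
Horizontal leg (remainder): 34 × 16, A = 544 mm², x = 33 mm, Ī = 52405.3 mm⁴.
Centroid: x̄ = ΣA·x / ΣA = 15.1429 mm.
Transfer each piece to the vertical centroidal axis using Ī + A·d² with d = x − 15.1429:
  vertical leg: d = -7.14286 mm → contributes +98401.1 mm⁴
  horizontal leg (remainder): d = 17.8571 mm → contributes +225 875 mm⁴
Total I = 324 276 mm⁴.

Iy ≈ 3.243 × 10⁵ mm⁴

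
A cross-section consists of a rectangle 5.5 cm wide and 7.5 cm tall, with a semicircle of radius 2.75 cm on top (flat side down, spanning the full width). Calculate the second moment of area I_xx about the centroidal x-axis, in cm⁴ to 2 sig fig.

I_xx ≈ 420 cm⁴

Split into non-overlapping primitives; take the origin at the lower-left of the bounding box.
Rectangular body: 5.5 × 7.5, A = 41.25 cm², y = 3.75 cm, Ī = 193.4 cm⁴.
Semicircular cap: semicircle r = 2.75, A = 11.88 cm², y = 8.667 cm, Ī = 6.277 cm⁴.
Centroid: ȳ = ΣA·y / ΣA = 4.849 cm.
Transfer each piece to the centroidal x-axis using Ī + A·d² with d = y − 4.849:
  rectangular body: d = -1.099 cm → contributes +243.2 cm⁴
  semicircular cap: d = 3.818 cm → contributes +179.4 cm⁴
Total I = 422.6 cm⁴.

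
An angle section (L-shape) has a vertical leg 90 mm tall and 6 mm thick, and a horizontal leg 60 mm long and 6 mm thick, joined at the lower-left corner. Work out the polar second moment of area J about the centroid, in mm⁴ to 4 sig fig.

Decompose the section into non-overlapping parts with the origin at the bottom-left of its bounding rectangle.
Vertical leg: 6 × 90, A = 540 mm², y = 45 mm, Ī = 364 500 mm⁴.
Horizontal leg (remainder): 54 × 6, A = 324 mm², y = 3 mm, Ī = 972 mm⁴.
Centroid: ȳ = ΣA·y / ΣA = 29.25 mm.
Transfer each piece to the centroidal x-axis using Ī + A·d² with d = y − 29.25:
  vertical leg: d = 15.75 mm → contributes +498 454 mm⁴
  horizontal leg (remainder): d = -26.25 mm → contributes +224 228 mm⁴
Total I = 722 682 mm⁴.
For the y-axis: x̄ = 14.25 mm.
Repeating about the centroidal y-axis gives I_y = 262 602 mm⁴.
Polar second moment: J = I_x + I_y = 985 284 mm⁴.

J ≈ 9.853 × 10⁵ mm⁴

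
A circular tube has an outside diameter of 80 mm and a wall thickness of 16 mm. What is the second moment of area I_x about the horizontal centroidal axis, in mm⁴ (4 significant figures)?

I_x ≈ 1.750 × 10⁶ mm⁴

Split into non-overlapping primitives; take the origin at the lower-left of the bounding box.
Outer circle: ⌀80, A = 5026.55 mm², y = 40 mm, Ī = 2 010 619 mm⁴.
Bore (subtracted): ⌀48, A = 1809.56 mm², y = 40 mm, Ī = 260 576 mm⁴.
By symmetry the centroid is at mid-height, ȳ = 40 mm.
All pieces are centred on the horizontal centroidal axis, so I = ΣĪ (holes subtracted) = 1 750 043 mm⁴.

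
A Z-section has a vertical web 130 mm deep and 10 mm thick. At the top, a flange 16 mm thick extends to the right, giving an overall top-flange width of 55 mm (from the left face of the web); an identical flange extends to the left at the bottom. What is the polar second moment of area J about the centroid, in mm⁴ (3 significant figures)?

J ≈ 7.88 × 10⁶ mm⁴

Decompose the section into non-overlapping parts with the origin at the bottom-left of its bounding rectangle.
Web: 10 × 130, A = 1 300 mm², y = 65 mm, Ī = 1 830 833 mm⁴.
Top flange (beyond web): 45 × 16, A = 720 mm², y = 122 mm, Ī = 15 360 mm⁴.
Bottom flange (beyond web): 45 × 16, A = 720 mm², y = 8 mm, Ī = 15 360 mm⁴.
Centroid: ȳ = ΣA·y / ΣA = 65 mm.
Transfer each piece to the centroidal x-axis using Ī + A·d² with d = y − 65:
  web: d = 0 mm → contributes +1 830 833 mm⁴
  top flange (beyond web): d = 57 mm → contributes +2 354 640 mm⁴
  bottom flange (beyond web): d = -57 mm → contributes +2 354 640 mm⁴
Total I = 6 540 113 mm⁴.
For the y-axis: x̄ = 50 mm.
Repeating about the centroidal y-axis gives I_y = 1 342 833 mm⁴.
Polar second moment: J = I_x + I_y = 7 882 947 mm⁴.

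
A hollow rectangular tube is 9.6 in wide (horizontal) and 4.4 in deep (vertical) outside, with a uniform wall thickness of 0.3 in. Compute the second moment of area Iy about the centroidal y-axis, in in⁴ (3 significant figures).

Break the section into simple shapes (no overlaps), measuring from the bottom-left corner of the bounding box.
Outer rectangle: 9.6 × 4.4, A = 42.24 in², x = 4.8 in, Ī = 324.4 in⁴.
Inner void (subtracted): 9 × 3.8, A = 34.2 in², x = 4.8 in, Ī = 230.85 in⁴.
By symmetry the centroid is at mid-width, x̄ = 4.8 in.
All pieces are centred on the centroidal y-axis, so I = ΣĪ (holes subtracted) = 93.553 in⁴.

Iy ≈ 93.6 in⁴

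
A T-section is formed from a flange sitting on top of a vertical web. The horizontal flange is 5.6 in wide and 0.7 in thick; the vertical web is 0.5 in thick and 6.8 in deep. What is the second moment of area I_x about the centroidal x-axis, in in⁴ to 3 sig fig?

Treat the section as a set of non-overlapping primitives; coordinates are from the bounding-box lower-left.
Flange: 5.6 × 0.7, A = 3.92 in², y = 7.15 in, Ī = 0.16007 in⁴.
Web: 0.5 × 6.8, A = 3.4 in², y = 3.4 in, Ī = 13.101 in⁴.
Centroid: ȳ = ΣA·y / ΣA = 5.4082 in.
Transfer each piece to the centroidal x-axis using Ī + A·d² with d = y − 5.4082:
  flange: d = 1.7418 in → contributes +12.053 in⁴
  web: d = -2.0082 in → contributes +26.813 in⁴
Total I = 38.866 in⁴.

I_x ≈ 38.9 in⁴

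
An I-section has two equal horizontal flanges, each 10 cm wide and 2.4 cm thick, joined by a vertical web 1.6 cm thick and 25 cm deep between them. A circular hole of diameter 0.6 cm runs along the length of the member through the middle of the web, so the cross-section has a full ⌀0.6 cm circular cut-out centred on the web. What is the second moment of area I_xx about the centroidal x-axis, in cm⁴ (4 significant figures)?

I_xx ≈ 1.112 × 10⁴ cm⁴

Split into non-overlapping primitives; take the origin at the lower-left of the bounding box.
Bottom flange: 10 × 2.4, A = 24 cm², y = 1.2 cm, Ī = 11.52 cm⁴.
Web: 1.6 × 25, A = 40 cm², y = 14.9 cm, Ī = 2083.33 cm⁴.
Top flange: 10 × 2.4, A = 24 cm², y = 28.6 cm, Ī = 11.52 cm⁴.
Hole (subtracted): ⌀0.6, A = 0.282743 cm², y = 14.9 cm, Ī = 0.00636173 cm⁴.
By symmetry the centroid is at mid-height, ȳ = 14.9 cm.
Transfer each piece to the centroidal x-axis using Ī + A·d² with d = y − 14.9:
  bottom flange: d = -13.7 cm → contributes +4516.08 cm⁴
  web: d = 0 cm → contributes +2083.33 cm⁴
  top flange: d = 13.7 cm → contributes +4516.08 cm⁴
  hole: d = 0 cm → contributes −0.00636173 cm⁴
Total I = 11115.5 cm⁴.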